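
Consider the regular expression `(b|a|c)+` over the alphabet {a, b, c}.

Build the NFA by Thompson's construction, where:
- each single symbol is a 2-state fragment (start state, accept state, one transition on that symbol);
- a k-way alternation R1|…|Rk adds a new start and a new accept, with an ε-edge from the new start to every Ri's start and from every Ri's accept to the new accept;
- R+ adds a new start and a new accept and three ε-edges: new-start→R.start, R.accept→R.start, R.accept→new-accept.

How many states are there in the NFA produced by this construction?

By structural recursion:
Each of the 3 symbol leaves contributes a 2-state fragment.
  b|a|c : 8 states
  (b|a|c)+ : 10 states

10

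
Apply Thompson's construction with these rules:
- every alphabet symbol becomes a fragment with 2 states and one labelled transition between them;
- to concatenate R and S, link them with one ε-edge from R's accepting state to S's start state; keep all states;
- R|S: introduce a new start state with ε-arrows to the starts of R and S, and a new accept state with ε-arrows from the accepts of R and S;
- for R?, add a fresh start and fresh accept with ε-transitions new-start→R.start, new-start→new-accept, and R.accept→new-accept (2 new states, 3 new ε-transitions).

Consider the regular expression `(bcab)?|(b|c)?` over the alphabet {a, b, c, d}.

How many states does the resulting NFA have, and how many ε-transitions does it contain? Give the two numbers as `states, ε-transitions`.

Recursing over subexpressions:
Each of the 6 symbol leaves contributes 2 states and 0 ε-transitions.
  bcab : 8 states, 3 ε-transitions
  (bcab)? : 10 states, 6 ε-transitions
  b|c : 6 states, 4 ε-transitions
  (b|c)? : 8 states, 7 ε-transitions
  (bcab)?|(b|c)? : 20 states, 17 ε-transitions

20, 17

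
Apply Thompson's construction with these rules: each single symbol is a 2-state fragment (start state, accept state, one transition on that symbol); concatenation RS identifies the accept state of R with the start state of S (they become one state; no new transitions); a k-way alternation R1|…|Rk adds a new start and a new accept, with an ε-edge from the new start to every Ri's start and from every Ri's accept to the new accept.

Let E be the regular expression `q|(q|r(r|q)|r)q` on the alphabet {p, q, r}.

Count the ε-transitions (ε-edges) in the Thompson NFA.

14

Bottom-up over the parse tree:
Each of the 7 symbol leaves contributes 0 ε-transitions.
  r|q — 4 ε-transitions
  r(r|q) — 4 ε-transitions
  q|r(r|q)|r — 10 ε-transitions
  (q|r(r|q)|r)q — 10 ε-transitions
  q|(q|r(r|q)|r)q — 14 ε-transitions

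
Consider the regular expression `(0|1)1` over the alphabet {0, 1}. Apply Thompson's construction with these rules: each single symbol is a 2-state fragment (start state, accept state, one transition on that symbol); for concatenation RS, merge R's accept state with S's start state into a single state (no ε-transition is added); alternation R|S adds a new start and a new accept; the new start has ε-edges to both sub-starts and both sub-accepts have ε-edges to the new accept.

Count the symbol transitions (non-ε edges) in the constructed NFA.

By structural recursion:
Each of the 3 symbol leaves contributes exactly 1 symbol transition.
  0|1 = 2 symbol transitions
  (0|1)1 = 3 symbol transitions

3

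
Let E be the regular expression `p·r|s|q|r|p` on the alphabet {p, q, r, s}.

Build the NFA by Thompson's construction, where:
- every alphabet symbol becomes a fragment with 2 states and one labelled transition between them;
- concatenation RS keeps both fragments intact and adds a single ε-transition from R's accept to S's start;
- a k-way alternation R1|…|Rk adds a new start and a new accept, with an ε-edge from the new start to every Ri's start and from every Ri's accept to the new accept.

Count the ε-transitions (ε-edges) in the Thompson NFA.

11

Building bottom-up:
Each of the 6 symbol leaves contributes 0 ε-transitions.
  p·r — 1 ε-transition
  p·r|s|q|r|p — 11 ε-transitions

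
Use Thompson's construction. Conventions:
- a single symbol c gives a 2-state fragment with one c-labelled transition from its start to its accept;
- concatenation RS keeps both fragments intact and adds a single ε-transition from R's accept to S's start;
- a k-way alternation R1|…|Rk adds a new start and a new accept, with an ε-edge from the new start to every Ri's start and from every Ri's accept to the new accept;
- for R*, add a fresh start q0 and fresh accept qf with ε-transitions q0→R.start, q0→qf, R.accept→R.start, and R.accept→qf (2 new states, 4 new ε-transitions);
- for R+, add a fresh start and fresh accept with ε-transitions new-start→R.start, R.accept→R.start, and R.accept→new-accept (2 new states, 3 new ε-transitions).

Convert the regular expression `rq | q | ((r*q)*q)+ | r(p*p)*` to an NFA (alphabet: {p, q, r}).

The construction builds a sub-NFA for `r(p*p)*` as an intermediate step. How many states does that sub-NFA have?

Fragment for `r(p*p)*`:
Each of the 3 symbol leaves contributes a 2-state fragment.
  p* — 4 states
  p*p — 6 states
  (p*p)* — 8 states
  r(p*p)* — 10 states

10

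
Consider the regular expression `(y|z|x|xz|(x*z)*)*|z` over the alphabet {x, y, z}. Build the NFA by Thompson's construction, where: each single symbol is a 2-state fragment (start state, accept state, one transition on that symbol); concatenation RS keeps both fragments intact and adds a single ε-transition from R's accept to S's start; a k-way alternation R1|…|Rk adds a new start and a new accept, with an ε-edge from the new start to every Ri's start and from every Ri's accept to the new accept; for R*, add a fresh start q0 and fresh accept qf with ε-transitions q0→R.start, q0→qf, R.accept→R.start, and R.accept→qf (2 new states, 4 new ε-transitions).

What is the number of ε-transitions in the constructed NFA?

Bottom-up over the parse tree:
Each of the 8 symbol leaves contributes 0 ε-transitions.
  xz : 1 ε-transition
  x* : 4 ε-transitions
  x*z : 5 ε-transitions
  (x*z)* : 9 ε-transitions
  y|z|x|xz|(x*z)* : 20 ε-transitions
  (y|z|x|xz|(x*z)*)* : 24 ε-transitions
  (y|z|x|xz|(x*z)*)*|z : 28 ε-transitions

28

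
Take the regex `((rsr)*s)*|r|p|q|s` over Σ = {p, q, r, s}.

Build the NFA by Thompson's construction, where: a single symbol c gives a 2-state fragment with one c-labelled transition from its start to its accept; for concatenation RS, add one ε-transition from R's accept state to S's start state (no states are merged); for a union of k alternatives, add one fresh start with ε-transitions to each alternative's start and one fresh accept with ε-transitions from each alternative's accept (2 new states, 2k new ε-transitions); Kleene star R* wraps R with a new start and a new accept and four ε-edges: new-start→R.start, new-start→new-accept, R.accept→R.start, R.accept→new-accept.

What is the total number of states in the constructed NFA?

Recursing over subexpressions:
Each of the 8 symbol leaves contributes a 2-state fragment.
  rsr = 6 states
  (rsr)* = 8 states
  (rsr)*s = 10 states
  ((rsr)*s)* = 12 states
  ((rsr)*s)*|r|p|q|s = 22 states

22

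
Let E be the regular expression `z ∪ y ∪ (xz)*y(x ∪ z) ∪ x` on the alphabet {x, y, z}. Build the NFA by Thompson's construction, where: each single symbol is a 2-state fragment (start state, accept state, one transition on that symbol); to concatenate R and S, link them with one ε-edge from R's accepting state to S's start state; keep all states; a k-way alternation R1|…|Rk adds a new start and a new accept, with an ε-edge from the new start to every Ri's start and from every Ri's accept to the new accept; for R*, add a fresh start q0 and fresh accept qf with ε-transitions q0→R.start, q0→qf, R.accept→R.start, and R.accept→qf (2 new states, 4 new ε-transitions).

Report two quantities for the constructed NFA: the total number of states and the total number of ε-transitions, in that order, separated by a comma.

22, 19

Building bottom-up:
Each of the 8 symbol leaves contributes 2 states and 0 ε-transitions.
  xz → 4 states, 1 ε-transition
  (xz)* → 6 states, 5 ε-transitions
  x ∪ z → 6 states, 4 ε-transitions
  (xz)*y(x ∪ z) → 14 states, 11 ε-transitions
  z ∪ y ∪ (xz)*y(x ∪ z) ∪ x → 22 states, 19 ε-transitions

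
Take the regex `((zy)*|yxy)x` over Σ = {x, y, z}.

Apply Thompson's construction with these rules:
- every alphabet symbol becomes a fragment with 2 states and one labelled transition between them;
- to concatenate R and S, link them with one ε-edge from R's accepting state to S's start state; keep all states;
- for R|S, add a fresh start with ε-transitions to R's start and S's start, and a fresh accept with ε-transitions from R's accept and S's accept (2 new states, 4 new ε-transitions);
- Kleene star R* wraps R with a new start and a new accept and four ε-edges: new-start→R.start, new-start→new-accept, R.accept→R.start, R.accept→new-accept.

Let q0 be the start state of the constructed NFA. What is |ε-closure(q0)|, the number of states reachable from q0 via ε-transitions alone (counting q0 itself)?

7

Work bottom-up. For each fragment F, track |ε-closure(F.start)| and whether F's accept lies in that closure (i.e. whether F accepts ε). A single-symbol fragment has closure size 1 and does not accept ε.
  zy → same as the first factor's closure: |closure| = 1
  (zy)* → |closure| = 1 (new start) + 1 (body) + 1 (new accept) = 3
  yxy → same as the first factor's closure: |closure| = 1
  (zy)*|yxy → |closure| = 1 (new start) + (3 + 1) + 1 (new accept, since some branch ε-reaches its own accept) = 6
  ((zy)*|yxy)x → |closure| = 6 + 1 = 7 (closure spills across the concat boundary because the left factor accepts ε)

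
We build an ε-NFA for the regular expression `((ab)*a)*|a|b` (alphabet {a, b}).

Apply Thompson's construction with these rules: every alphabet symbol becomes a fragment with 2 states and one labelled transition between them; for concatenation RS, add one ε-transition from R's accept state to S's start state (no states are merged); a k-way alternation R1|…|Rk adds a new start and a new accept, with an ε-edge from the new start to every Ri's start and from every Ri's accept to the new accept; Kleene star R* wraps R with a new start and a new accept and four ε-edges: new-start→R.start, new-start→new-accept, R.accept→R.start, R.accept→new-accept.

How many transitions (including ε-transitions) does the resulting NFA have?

Building bottom-up:
Each of the 5 symbol leaves contributes 1 transition (1 symbol, 0 ε).
  ab = 3 transitions (2 symbol, 1 ε)
  (ab)* = 7 transitions (2 symbol, 5 ε)
  (ab)*a = 9 transitions (3 symbol, 6 ε)
  ((ab)*a)* = 13 transitions (3 symbol, 10 ε)
  ((ab)*a)*|a|b = 21 transitions (5 symbol, 16 ε)

21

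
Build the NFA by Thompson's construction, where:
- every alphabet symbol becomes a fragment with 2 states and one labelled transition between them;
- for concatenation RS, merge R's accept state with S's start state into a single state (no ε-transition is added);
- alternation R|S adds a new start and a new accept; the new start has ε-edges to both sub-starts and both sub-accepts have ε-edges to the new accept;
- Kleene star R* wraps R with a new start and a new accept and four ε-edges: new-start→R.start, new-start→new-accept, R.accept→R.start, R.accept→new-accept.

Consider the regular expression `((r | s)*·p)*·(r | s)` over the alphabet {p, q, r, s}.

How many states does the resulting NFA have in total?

16

Recursing over subexpressions:
Each of the 5 symbol leaves contributes a 2-state fragment.
  r | s — 6 states
  (r | s)* — 8 states
  (r | s)*·p — 9 states
  ((r | s)*·p)* — 11 states
  r | s — 6 states
  ((r | s)*·p)*·(r | s) — 16 states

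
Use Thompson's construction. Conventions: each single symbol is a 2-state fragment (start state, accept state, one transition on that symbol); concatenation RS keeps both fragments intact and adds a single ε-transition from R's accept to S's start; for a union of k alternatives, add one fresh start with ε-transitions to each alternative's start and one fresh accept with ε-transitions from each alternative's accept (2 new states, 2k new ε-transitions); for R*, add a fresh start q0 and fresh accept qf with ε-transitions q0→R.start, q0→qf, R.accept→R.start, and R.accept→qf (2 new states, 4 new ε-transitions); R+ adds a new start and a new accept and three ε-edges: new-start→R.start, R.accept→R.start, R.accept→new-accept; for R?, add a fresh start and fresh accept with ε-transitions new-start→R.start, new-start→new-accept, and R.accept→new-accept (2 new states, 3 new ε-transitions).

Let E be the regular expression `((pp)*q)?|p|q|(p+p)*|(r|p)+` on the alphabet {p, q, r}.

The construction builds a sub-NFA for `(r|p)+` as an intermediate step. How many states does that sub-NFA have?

Fragment for `(r|p)+`:
Each of the 2 symbol leaves contributes a 2-state fragment.
  r|p = 6 states
  (r|p)+ = 8 states

8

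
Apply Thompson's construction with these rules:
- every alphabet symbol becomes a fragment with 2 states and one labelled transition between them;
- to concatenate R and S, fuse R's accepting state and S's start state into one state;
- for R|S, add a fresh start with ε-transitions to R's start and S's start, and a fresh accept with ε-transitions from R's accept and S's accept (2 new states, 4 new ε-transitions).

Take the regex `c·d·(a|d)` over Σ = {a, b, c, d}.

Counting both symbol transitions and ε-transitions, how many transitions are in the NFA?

8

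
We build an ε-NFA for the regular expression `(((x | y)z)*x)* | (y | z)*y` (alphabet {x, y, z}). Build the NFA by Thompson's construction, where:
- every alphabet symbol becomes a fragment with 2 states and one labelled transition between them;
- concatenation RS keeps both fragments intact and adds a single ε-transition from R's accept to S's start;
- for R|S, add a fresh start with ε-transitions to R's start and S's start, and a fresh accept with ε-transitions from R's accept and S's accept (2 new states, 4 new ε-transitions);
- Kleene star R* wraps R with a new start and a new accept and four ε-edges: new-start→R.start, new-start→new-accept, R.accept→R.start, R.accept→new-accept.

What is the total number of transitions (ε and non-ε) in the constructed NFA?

Per subexpression:
Each of the 7 symbol leaves contributes 1 transition (1 symbol, 0 ε).
  x | y — 6 transitions (2 symbol, 4 ε)
  (x | y)z — 8 transitions (3 symbol, 5 ε)
  ((x | y)z)* — 12 transitions (3 symbol, 9 ε)
  ((x | y)z)*x — 14 transitions (4 symbol, 10 ε)
  (((x | y)z)*x)* — 18 transitions (4 symbol, 14 ε)
  y | z — 6 transitions (2 symbol, 4 ε)
  (y | z)* — 10 transitions (2 symbol, 8 ε)
  (y | z)*y — 12 transitions (3 symbol, 9 ε)
  (((x | y)z)*x)* | (y | z)*y — 34 transitions (7 symbol, 27 ε)

34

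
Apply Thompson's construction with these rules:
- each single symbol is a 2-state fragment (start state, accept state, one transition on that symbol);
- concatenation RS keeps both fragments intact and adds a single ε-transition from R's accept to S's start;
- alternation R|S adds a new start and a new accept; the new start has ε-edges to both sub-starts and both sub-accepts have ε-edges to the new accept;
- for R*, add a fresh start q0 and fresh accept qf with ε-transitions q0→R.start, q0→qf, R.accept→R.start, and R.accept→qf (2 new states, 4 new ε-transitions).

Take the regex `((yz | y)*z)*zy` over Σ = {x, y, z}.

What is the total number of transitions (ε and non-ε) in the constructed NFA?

22

Recursing over subexpressions:
Each of the 6 symbol leaves contributes 1 transition (1 symbol, 0 ε).
  yz → 3 transitions (2 symbol, 1 ε)
  yz | y → 8 transitions (3 symbol, 5 ε)
  (yz | y)* → 12 transitions (3 symbol, 9 ε)
  (yz | y)*z → 14 transitions (4 symbol, 10 ε)
  ((yz | y)*z)* → 18 transitions (4 symbol, 14 ε)
  ((yz | y)*z)*zy → 22 transitions (6 symbol, 16 ε)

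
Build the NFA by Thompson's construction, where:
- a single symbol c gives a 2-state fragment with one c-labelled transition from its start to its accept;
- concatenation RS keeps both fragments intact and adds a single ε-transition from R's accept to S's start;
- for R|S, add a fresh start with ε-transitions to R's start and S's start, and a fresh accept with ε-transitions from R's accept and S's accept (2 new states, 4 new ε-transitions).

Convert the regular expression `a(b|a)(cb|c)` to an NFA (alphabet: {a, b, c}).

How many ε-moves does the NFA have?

11

Building bottom-up:
Each of the 6 symbol leaves contributes 0 ε-transitions.
  b|a : 4 ε-transitions
  cb : 1 ε-transition
  cb|c : 5 ε-transitions
  a(b|a)(cb|c) : 11 ε-transitions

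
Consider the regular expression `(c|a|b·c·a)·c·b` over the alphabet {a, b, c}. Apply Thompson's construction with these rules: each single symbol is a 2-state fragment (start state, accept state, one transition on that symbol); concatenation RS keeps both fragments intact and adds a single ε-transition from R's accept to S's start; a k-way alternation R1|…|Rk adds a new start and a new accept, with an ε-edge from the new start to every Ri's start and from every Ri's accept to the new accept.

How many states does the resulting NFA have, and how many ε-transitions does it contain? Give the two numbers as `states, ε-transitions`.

Bottom-up over the parse tree:
Each of the 7 symbol leaves contributes 2 states and 0 ε-transitions.
  b·c·a : 6 states, 2 ε-transitions
  c|a|b·c·a : 12 states, 8 ε-transitions
  (c|a|b·c·a)·c·b : 16 states, 10 ε-transitions

16, 10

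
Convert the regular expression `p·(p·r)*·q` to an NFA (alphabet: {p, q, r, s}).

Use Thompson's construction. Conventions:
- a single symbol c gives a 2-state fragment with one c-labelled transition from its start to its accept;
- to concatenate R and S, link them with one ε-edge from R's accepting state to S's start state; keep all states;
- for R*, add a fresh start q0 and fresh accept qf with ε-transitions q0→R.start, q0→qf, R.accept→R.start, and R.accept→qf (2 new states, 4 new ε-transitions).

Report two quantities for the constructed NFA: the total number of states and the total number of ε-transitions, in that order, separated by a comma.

10, 7

Building bottom-up:
Each of the 4 symbol leaves contributes 2 states and 0 ε-transitions.
  p·r → 4 states, 1 ε-transition
  (p·r)* → 6 states, 5 ε-transitions
  p·(p·r)*·q → 10 states, 7 ε-transitions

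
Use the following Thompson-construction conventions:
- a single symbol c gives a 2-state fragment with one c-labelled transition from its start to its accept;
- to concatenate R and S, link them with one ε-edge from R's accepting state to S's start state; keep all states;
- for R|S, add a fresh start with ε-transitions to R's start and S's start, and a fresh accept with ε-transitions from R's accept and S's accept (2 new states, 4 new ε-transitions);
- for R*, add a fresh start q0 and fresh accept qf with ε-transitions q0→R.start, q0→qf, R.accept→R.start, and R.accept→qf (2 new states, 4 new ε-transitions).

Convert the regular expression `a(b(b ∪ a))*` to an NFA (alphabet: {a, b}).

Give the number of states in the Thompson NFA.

Bottom-up over the parse tree:
Each of the 4 symbol leaves contributes a 2-state fragment.
  b ∪ a = 6 states
  b(b ∪ a) = 8 states
  (b(b ∪ a))* = 10 states
  a(b(b ∪ a))* = 12 states

12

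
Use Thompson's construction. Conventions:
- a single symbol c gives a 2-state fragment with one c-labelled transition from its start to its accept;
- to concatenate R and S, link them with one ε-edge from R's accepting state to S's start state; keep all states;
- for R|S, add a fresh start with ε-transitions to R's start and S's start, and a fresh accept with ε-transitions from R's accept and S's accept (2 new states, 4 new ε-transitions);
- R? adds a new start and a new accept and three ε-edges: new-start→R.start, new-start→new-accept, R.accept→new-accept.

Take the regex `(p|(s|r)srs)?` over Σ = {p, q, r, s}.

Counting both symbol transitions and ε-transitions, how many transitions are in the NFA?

Recursing over subexpressions:
Each of the 6 symbol leaves contributes 1 transition (1 symbol, 0 ε).
  s|r → 6 transitions (2 symbol, 4 ε)
  (s|r)srs → 12 transitions (5 symbol, 7 ε)
  p|(s|r)srs → 17 transitions (6 symbol, 11 ε)
  (p|(s|r)srs)? → 20 transitions (6 symbol, 14 ε)

20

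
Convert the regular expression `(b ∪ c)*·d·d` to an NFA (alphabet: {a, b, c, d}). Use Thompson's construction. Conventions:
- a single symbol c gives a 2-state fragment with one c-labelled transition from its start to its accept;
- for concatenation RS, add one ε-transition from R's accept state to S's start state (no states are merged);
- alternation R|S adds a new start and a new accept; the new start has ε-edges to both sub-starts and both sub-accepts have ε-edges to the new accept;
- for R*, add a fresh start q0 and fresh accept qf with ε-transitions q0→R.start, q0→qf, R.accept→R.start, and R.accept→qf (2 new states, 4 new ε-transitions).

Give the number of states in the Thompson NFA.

Per subexpression:
Each of the 4 symbol leaves contributes a 2-state fragment.
  b ∪ c → 6 states
  (b ∪ c)* → 8 states
  (b ∪ c)*·d·d → 12 states

12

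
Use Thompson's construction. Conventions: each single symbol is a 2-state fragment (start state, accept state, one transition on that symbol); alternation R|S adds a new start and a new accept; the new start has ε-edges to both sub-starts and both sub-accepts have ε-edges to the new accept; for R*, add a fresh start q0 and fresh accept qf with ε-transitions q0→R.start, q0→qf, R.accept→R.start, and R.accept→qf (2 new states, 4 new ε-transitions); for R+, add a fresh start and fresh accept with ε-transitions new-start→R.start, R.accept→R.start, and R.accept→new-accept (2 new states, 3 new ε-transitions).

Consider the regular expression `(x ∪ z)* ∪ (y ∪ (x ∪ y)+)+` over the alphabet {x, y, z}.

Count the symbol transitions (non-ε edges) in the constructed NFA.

Building bottom-up:
Each of the 5 symbol leaves contributes exactly 1 symbol transition.
  x ∪ z — 2 symbol transitions
  (x ∪ z)* — 2 symbol transitions
  x ∪ y — 2 symbol transitions
  (x ∪ y)+ — 2 symbol transitions
  y ∪ (x ∪ y)+ — 3 symbol transitions
  (y ∪ (x ∪ y)+)+ — 3 symbol transitions
  (x ∪ z)* ∪ (y ∪ (x ∪ y)+)+ — 5 symbol transitions

5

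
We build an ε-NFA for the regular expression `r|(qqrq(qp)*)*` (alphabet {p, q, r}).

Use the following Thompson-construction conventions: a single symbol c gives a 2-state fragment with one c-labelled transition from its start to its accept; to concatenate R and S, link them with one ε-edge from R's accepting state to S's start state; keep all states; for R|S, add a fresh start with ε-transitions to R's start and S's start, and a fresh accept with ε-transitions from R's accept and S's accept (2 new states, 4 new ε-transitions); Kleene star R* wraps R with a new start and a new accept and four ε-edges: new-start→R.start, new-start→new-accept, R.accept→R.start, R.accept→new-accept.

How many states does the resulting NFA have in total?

By structural recursion:
Each of the 7 symbol leaves contributes a 2-state fragment.
  qp : 4 states
  (qp)* : 6 states
  qqrq(qp)* : 14 states
  (qqrq(qp)*)* : 16 states
  r|(qqrq(qp)*)* : 20 states

20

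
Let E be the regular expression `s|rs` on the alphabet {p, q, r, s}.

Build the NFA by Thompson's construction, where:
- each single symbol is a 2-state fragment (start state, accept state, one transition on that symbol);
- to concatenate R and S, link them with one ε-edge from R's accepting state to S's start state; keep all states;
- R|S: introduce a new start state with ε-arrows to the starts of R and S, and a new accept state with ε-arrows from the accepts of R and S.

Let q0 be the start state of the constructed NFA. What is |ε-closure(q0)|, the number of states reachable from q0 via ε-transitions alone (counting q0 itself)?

Compute the ε-closure size of each fragment's start state recursively; a symbol fragment's start has no outgoing ε-edge, so its closure is just itself (size 1).
  rs : |closure| equals the left operand's closure size = 1 (its accept is not ε-reachable, so the closure stops there)
  s|rs : new start ε-reaches every alternative's start; none of them accept ε, so the new accept is not reached: |closure| = 1 + 1 + 1 = 3

3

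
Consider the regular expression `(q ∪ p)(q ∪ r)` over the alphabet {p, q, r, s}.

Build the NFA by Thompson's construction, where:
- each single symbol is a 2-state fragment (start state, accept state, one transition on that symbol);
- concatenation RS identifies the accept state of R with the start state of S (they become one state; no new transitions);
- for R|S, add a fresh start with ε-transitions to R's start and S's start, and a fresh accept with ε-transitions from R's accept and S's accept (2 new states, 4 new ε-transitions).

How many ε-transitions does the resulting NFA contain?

Bottom-up over the parse tree:
Each of the 4 symbol leaves contributes 0 ε-transitions.
  q ∪ p : 4 ε-transitions
  q ∪ r : 4 ε-transitions
  (q ∪ p)(q ∪ r) : 8 ε-transitions

8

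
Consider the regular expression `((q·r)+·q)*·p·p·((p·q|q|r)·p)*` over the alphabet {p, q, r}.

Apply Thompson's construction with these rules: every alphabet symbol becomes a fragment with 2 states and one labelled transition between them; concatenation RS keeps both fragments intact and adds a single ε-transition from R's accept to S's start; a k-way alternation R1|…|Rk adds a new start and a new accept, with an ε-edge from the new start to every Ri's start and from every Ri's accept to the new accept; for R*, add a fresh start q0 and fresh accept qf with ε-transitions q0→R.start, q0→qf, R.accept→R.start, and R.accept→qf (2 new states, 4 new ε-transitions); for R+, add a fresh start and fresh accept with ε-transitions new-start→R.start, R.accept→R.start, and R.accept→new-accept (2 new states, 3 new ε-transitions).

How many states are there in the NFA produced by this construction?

Bottom-up over the parse tree:
Each of the 10 symbol leaves contributes a 2-state fragment.
  q·r : 4 states
  (q·r)+ : 6 states
  (q·r)+·q : 8 states
  ((q·r)+·q)* : 10 states
  p·q : 4 states
  p·q|q|r : 10 states
  (p·q|q|r)·p : 12 states
  ((p·q|q|r)·p)* : 14 states
  ((q·r)+·q)*·p·p·((p·q|q|r)·p)* : 28 states

28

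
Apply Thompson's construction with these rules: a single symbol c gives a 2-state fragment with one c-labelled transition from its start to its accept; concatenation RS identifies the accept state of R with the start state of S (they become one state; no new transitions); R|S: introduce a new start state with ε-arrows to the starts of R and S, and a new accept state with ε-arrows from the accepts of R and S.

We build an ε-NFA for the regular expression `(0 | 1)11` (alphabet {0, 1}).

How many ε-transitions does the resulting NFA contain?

4

Bottom-up over the parse tree:
Each of the 4 symbol leaves contributes 0 ε-transitions.
  0 | 1 → 4 ε-transitions
  (0 | 1)11 → 4 ε-transitions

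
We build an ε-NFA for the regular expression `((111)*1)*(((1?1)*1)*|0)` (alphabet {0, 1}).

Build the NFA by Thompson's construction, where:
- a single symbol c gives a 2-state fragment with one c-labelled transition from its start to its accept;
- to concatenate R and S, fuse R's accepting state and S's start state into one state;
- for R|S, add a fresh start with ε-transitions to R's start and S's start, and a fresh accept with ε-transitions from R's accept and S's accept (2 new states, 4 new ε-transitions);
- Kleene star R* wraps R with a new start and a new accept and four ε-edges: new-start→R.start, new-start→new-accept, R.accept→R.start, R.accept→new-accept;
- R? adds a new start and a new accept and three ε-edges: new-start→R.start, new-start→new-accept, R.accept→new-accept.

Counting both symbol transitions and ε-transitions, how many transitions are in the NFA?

31

By structural recursion:
Each of the 8 symbol leaves contributes 1 transition (1 symbol, 0 ε).
  111 → 3 transitions (3 symbol, 0 ε)
  (111)* → 7 transitions (3 symbol, 4 ε)
  (111)*1 → 8 transitions (4 symbol, 4 ε)
  ((111)*1)* → 12 transitions (4 symbol, 8 ε)
  1? → 4 transitions (1 symbol, 3 ε)
  1?1 → 5 transitions (2 symbol, 3 ε)
  (1?1)* → 9 transitions (2 symbol, 7 ε)
  (1?1)*1 → 10 transitions (3 symbol, 7 ε)
  ((1?1)*1)* → 14 transitions (3 symbol, 11 ε)
  ((1?1)*1)*|0 → 19 transitions (4 symbol, 15 ε)
  ((111)*1)*(((1?1)*1)*|0) → 31 transitions (8 symbol, 23 ε)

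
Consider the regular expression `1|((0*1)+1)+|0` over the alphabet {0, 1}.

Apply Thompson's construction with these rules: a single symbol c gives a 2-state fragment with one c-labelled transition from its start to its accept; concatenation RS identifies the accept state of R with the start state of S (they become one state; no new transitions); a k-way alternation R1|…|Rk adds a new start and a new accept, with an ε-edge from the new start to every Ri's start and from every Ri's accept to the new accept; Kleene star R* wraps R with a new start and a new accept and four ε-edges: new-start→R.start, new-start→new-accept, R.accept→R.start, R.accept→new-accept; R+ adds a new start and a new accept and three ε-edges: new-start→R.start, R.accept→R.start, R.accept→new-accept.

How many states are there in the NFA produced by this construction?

Bottom-up over the parse tree:
Each of the 5 symbol leaves contributes a 2-state fragment.
  0* — 4 states
  0*1 — 5 states
  (0*1)+ — 7 states
  (0*1)+1 — 8 states
  ((0*1)+1)+ — 10 states
  1|((0*1)+1)+|0 — 16 states

16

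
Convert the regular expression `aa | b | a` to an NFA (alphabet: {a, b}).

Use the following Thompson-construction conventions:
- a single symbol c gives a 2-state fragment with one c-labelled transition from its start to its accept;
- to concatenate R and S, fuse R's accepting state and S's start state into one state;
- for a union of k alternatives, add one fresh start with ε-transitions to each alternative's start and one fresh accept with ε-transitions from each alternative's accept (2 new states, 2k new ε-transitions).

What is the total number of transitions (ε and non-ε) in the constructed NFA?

10

Per subexpression:
Each of the 4 symbol leaves contributes 1 transition (1 symbol, 0 ε).
  aa = 2 transitions (2 symbol, 0 ε)
  aa | b | a = 10 transitions (4 symbol, 6 ε)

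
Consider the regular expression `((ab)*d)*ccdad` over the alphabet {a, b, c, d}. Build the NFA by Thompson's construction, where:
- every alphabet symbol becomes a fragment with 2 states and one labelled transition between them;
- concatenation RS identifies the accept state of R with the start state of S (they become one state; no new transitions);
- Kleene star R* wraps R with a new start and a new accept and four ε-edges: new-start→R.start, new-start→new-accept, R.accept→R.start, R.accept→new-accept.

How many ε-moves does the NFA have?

Per subexpression:
Each of the 8 symbol leaves contributes 0 ε-transitions.
  ab — 0 ε-transitions
  (ab)* — 4 ε-transitions
  (ab)*d — 4 ε-transitions
  ((ab)*d)* — 8 ε-transitions
  ((ab)*d)*ccdad — 8 ε-transitions

8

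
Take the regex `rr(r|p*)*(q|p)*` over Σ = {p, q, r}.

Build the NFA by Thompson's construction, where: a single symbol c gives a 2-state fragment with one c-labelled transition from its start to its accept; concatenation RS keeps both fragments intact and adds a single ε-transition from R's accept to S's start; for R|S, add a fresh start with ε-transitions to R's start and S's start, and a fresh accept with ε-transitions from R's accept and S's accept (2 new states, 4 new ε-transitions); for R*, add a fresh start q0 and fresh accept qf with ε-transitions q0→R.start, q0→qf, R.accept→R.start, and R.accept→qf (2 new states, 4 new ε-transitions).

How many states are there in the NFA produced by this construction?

By structural recursion:
Each of the 6 symbol leaves contributes a 2-state fragment.
  p* — 4 states
  r|p* — 8 states
  (r|p*)* — 10 states
  q|p — 6 states
  (q|p)* — 8 states
  rr(r|p*)*(q|p)* — 22 states

22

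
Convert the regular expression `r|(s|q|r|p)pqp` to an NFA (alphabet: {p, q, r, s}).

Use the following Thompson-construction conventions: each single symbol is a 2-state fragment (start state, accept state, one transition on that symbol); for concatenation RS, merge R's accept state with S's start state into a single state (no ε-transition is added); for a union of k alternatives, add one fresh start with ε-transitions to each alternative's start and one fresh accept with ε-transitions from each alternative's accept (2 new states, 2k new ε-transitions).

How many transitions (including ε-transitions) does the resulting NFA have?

Recursing over subexpressions:
Each of the 8 symbol leaves contributes 1 transition (1 symbol, 0 ε).
  s|q|r|p : 12 transitions (4 symbol, 8 ε)
  (s|q|r|p)pqp : 15 transitions (7 symbol, 8 ε)
  r|(s|q|r|p)pqp : 20 transitions (8 symbol, 12 ε)

20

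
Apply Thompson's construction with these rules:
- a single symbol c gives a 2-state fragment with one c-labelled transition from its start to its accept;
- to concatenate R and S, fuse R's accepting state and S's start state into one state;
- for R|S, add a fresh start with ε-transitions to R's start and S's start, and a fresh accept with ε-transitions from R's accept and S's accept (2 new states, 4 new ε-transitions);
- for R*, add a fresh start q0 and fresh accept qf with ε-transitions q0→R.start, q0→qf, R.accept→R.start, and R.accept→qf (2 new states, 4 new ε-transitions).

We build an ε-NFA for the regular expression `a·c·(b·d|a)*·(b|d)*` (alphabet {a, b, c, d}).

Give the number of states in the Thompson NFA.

18

Per subexpression:
Each of the 7 symbol leaves contributes a 2-state fragment.
  b·d : 3 states
  b·d|a : 7 states
  (b·d|a)* : 9 states
  b|d : 6 states
  (b|d)* : 8 states
  a·c·(b·d|a)*·(b|d)* : 18 states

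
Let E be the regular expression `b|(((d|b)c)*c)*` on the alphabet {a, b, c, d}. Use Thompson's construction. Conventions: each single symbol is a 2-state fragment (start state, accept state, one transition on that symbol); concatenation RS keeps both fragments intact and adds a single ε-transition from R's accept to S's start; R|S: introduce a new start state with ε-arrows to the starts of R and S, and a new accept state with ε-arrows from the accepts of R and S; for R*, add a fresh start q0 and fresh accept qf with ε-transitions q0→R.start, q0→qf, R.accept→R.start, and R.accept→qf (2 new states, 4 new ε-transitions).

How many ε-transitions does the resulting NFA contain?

Building bottom-up:
Each of the 5 symbol leaves contributes 0 ε-transitions.
  d|b : 4 ε-transitions
  (d|b)c : 5 ε-transitions
  ((d|b)c)* : 9 ε-transitions
  ((d|b)c)*c : 10 ε-transitions
  (((d|b)c)*c)* : 14 ε-transitions
  b|(((d|b)c)*c)* : 18 ε-transitions

18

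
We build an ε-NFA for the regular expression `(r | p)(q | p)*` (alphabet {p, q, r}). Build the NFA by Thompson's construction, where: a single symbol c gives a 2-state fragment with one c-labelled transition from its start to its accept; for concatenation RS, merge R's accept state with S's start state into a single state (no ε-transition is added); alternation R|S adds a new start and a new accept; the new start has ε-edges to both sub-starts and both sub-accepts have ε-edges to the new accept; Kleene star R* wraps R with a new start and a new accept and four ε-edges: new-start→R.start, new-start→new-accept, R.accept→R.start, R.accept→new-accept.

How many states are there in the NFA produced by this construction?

13

Bottom-up over the parse tree:
Each of the 4 symbol leaves contributes a 2-state fragment.
  r | p : 6 states
  q | p : 6 states
  (q | p)* : 8 states
  (r | p)(q | p)* : 13 states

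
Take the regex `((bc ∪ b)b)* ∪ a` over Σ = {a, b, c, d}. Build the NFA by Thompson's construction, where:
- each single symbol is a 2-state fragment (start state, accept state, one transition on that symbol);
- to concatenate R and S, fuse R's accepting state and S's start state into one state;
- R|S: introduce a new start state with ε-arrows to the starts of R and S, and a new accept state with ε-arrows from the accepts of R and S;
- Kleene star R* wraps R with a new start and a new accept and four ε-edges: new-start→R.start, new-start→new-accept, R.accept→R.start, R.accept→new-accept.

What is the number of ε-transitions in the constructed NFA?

12

Recursing over subexpressions:
Each of the 5 symbol leaves contributes 0 ε-transitions.
  bc → 0 ε-transitions
  bc ∪ b → 4 ε-transitions
  (bc ∪ b)b → 4 ε-transitions
  ((bc ∪ b)b)* → 8 ε-transitions
  ((bc ∪ b)b)* ∪ a → 12 ε-transitions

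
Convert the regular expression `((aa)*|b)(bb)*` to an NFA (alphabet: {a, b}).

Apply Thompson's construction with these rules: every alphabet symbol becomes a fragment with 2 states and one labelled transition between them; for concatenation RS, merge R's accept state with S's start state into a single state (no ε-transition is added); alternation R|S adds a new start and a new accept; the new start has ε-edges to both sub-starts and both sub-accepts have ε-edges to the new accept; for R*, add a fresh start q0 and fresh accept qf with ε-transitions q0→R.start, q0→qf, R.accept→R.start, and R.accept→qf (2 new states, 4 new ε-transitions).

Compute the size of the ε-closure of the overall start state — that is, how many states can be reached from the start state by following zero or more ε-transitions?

8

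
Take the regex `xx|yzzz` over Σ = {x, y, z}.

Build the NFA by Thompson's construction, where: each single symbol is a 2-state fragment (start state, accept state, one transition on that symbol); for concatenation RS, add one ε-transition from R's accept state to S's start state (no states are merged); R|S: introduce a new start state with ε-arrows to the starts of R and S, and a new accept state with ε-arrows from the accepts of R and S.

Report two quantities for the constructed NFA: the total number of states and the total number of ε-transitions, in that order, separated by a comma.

14, 8

Building bottom-up:
Each of the 6 symbol leaves contributes 2 states and 0 ε-transitions.
  xx = 4 states, 1 ε-transition
  yzzz = 8 states, 3 ε-transitions
  xx|yzzz = 14 states, 8 ε-transitions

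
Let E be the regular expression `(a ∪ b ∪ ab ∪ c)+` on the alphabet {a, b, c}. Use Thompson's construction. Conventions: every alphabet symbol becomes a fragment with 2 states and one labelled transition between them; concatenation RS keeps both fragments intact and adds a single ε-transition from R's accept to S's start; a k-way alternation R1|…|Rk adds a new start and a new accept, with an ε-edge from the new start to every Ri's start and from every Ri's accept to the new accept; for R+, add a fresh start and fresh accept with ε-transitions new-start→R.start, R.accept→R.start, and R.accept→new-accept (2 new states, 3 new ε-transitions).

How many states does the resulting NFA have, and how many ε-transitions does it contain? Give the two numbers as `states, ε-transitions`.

Building bottom-up:
Each of the 5 symbol leaves contributes 2 states and 0 ε-transitions.
  ab → 4 states, 1 ε-transition
  a ∪ b ∪ ab ∪ c → 12 states, 9 ε-transitions
  (a ∪ b ∪ ab ∪ c)+ → 14 states, 12 ε-transitions

14, 12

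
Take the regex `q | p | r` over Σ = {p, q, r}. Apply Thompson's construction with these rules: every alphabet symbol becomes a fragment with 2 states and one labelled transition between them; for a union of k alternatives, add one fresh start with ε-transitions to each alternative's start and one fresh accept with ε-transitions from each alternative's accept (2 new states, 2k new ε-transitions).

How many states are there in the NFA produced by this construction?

8

Building bottom-up:
Each of the 3 symbol leaves contributes a 2-state fragment.
  q | p | r — 8 states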